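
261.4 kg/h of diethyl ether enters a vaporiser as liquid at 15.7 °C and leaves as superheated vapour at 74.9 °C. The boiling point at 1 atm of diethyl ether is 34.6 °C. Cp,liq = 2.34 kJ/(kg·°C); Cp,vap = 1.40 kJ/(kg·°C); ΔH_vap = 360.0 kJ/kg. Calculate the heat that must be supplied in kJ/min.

liquid 15.7→34.6 °C: 44.226 kJ/kg
vaporisation at 34.6 °C: 360 kJ/kg
vapour 34.6→74.9 °C: 56.42 kJ/kg
Δh = 44.226 + 360 + 56.42 = 460.65 kJ/kg
Q = ṁ·Δh = 261.4 kg/h × 460.65 kJ/kg = 120410 kJ/h
|Q| = 33.448 kW = 2006.9 kJ/min

Q = 2010 kJ/min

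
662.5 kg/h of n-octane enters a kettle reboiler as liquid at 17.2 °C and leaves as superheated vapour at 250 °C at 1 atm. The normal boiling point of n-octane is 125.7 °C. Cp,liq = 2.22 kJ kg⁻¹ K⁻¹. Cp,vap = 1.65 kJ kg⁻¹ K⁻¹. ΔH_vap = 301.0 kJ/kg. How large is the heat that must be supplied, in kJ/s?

liquid 17.2→125.7 °C: 240.87 kJ/kg
vaporisation at 125.7 °C: 301 kJ/kg
vapour 125.7→250 °C: 205.09 kJ/kg
Δh = 240.87 + 301 + 205.09 = 746.97 kJ/kg
Q = ṁ·Δh = 662.5 kg/h × 746.97 kJ/kg = 494860 kJ/h
|Q| = 137.46 kW

Q = 137 kJ/s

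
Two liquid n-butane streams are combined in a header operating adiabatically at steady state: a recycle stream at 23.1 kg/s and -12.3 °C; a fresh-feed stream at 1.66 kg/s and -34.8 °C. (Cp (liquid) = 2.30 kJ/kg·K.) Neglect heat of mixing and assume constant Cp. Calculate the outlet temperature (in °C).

T_out = -13.8 °C

Energy balance with Q = 0: Σ ṁᵢCp,ᵢ(T_out − Tᵢ) = 0
T_out = Σ ṁᵢCp,ᵢTᵢ / Σ ṁᵢCp,ᵢ
      = -786.37 / 56.948 = -13.808 °C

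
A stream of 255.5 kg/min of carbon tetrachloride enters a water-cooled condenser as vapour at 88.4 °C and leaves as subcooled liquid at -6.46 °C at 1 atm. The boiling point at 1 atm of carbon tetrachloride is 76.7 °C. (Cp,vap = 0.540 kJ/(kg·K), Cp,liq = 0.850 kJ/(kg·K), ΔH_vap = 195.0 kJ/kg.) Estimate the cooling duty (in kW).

Q_c = 1160 kW

vapour 88.4→76.7 °C: -6.318 kJ/kg
condensation at 76.7 °C: -195 kJ/kg
liquid 76.7→-6.46 °C: -70.686 kJ/kg
Δh = -6.318 + -195 + -70.686 = -272 kJ/kg
Q = ṁ·Δh = 255.5 kg/min × -272 kJ/kg = -69497 kJ/min
|Q| = 1158.3 kW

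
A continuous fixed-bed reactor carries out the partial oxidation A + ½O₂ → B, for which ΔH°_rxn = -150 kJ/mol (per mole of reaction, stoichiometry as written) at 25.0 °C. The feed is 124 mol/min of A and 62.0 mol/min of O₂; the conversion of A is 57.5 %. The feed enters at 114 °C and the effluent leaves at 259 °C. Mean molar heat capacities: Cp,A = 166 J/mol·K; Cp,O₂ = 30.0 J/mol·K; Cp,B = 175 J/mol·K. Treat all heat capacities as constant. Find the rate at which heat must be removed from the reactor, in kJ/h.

Q_out = 452000 kJ/h

Extent of reaction ξ = 0.575 × 124 = 71.3 mol/min
Reaction term: ξ·ΔH°_rxn = 71.3 × -150 = -10695 kJ/min
Sensible, feed 114→25 °C: -1997.5 kJ/min
Outlet flows (mol/min): A 52.7, O₂ 26.35, B 71.3
Sensible, products 25→259 °C: 5151.8 kJ/min
Q = ΔH = -7540.7 kJ/min = -125.68 kW
Heat removed = 452440 kJ/h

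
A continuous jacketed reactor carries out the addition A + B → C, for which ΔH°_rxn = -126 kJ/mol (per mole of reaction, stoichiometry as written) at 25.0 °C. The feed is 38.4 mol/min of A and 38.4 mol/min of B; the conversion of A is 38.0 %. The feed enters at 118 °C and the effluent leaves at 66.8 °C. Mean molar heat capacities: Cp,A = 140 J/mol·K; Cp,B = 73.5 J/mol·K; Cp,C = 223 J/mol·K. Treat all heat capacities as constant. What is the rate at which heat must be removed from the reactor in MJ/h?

Q_out = 135 MJ/h

Extent of reaction ξ = 0.380 × 38.4 = 14.592 mol/min
Reaction term: ξ·ΔH°_rxn = 14.592 × -126 = -1838.6 kJ/min
Sensible, feed 118→25 °C: -762.45 kJ/min
Outlet flows (mol/min): A 23.808, B 23.808, C 14.592
Sensible, products 25→66.8 °C: 348.49 kJ/min
Q = ΔH = -2252.6 kJ/min = -37.543 kW
Heat removed = 135.15 MJ/h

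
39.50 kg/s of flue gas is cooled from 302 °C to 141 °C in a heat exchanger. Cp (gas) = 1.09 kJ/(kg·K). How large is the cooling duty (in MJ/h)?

Q_c = 25000 MJ/h

Q = ṁ·Cp·ΔT = 39.50 × 1.09 × (141 − 302) = -6931.9 kJ/s
Cooling duty = 24955 MJ/h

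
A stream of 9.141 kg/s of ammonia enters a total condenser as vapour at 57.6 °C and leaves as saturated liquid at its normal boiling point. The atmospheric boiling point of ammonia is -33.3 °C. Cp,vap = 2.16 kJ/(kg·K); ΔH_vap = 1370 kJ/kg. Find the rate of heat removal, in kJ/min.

Q_c = 859000 kJ/min

vapour 57.6→-33.3 °C: -196.34 kJ/kg
condensation at -33.3 °C: -1370 kJ/kg
Δh = -196.34 + -1370 = -1566.3 kJ/kg
Q = ṁ·Δh = 9.141 kg/s × -1566.3 kJ/kg = -14318 kJ/s
|Q| = 14318 kW = 859080 kJ/min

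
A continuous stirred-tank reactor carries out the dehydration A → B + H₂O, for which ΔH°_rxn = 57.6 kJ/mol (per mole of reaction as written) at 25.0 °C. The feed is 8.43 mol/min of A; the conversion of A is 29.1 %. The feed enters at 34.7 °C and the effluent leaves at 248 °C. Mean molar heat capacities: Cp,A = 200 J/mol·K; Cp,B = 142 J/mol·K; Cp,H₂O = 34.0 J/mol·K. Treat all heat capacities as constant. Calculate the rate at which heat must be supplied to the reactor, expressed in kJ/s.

Extent of reaction ξ = 0.291 × 8.43 = 2.4531 mol/min
Reaction term: ξ·ΔH°_rxn = 2.4531 × 57.6 = 141.3 kJ/min
Sensible, feed 34.7→25 °C: -16.354 kJ/min
Outlet flows (mol/min): A 5.9769, B 2.4531, H₂O 2.4531
Sensible, products 25→248 °C: 362.85 kJ/min
Q = ΔH = 487.79 kJ/min = 8.1299 kW
Heat supplied = 8.1299 kJ/s

Q_in = 8.13 kJ/s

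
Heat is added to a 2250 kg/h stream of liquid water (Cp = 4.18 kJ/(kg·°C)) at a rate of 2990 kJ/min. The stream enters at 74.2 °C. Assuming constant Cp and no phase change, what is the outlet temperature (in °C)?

Q = 2990 kJ/min = 179400 kJ/h
ΔT = Q/(ṁ·Cp) = 179400/(2250×4.18) = 19.075 K
T_out = 74.2 + 19.075 = 93.275 °C

T_out = 93.3 °C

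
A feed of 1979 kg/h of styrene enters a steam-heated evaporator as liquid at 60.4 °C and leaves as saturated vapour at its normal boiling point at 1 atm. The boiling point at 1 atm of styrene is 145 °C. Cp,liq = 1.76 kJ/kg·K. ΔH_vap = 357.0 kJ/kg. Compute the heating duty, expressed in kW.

Q = 278 kW

liquid 60.4→145 °C: 148.9 kJ/kg
vaporisation at 145 °C: 357 kJ/kg
Δh = 148.9 + 357 = 505.9 kJ/kg
Q = ṁ·Δh = 1979 kg/h × 505.9 kJ/kg = 1.0012e+06 kJ/h
|Q| = 278.1 kW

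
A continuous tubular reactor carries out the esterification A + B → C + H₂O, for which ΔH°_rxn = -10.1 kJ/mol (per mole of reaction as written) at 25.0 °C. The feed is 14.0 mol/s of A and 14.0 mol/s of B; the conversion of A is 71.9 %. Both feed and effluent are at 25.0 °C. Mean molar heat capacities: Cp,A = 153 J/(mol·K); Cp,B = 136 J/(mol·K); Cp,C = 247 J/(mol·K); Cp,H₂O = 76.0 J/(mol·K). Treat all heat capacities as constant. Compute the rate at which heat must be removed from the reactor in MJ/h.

Q_out = 366 MJ/h

Extent of reaction ξ = 0.719 × 14.0 = 10.066 mol/s
Reaction term: ξ·ΔH°_rxn = 10.066 × -10.1 = -101.67 kJ/s
Q = ΔH = -101.67 kJ/s = -101.67 kW
Heat removed = 366 MJ/h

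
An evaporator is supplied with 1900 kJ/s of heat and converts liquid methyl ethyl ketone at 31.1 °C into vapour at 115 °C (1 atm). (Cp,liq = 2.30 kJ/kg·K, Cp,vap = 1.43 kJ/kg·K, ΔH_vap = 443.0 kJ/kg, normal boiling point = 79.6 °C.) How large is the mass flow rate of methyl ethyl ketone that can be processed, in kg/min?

Δh = 2.30×(79.6−31.1) + 443.0 + 1.43×(115−79.6) = 605.17 kJ/kg
Q = 1900 kJ/s = 1900 kJ/s = 114000 kJ/min
ṁ = Q/Δh = 114000 / 605.17 = 188.38 kg/min

ṁ = 188 kg/min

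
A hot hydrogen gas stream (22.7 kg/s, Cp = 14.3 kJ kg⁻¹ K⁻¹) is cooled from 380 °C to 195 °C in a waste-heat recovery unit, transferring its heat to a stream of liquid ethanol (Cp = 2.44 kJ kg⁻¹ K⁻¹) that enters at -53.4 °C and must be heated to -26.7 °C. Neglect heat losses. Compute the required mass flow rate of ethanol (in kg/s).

ṁ_c = 922 kg/s

Heat released by hot stream: Q = 22.7 × 14.3 × (380 − 195) = 60053 kJ/s
Energy balance on cold side (adiabatic exchanger): Q = ṁ_c·Cp_c·(T_c,out − T_c,in)
ṁ_c = 60053 / [2.44 × (-26.7 − -53.4)] = 921.79 kg/s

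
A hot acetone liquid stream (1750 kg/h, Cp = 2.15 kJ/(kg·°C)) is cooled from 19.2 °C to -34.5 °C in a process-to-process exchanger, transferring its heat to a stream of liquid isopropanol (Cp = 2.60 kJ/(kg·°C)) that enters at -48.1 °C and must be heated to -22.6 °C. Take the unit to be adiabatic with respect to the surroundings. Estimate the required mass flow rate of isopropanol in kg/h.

ṁ_c = 3050 kg/h

Heat released by hot stream: Q = 1750 × 2.15 × (19.2 − -34.5) = 202050 kJ/h
Energy balance on cold side (adiabatic exchanger): Q = ṁ_c·Cp_c·(T_c,out − T_c,in)
ṁ_c = 202050 / [2.60 × (-22.6 − -48.1)] = 3047.5 kg/h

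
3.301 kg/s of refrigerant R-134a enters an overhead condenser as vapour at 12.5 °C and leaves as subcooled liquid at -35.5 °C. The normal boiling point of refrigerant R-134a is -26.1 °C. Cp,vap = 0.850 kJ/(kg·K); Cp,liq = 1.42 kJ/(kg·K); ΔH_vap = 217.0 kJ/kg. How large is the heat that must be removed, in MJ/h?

vapour 12.5→-26.1 °C: -32.81 kJ/kg
condensation at -26.1 °C: -217 kJ/kg
liquid -26.1→-35.5 °C: -13.348 kJ/kg
Δh = -32.81 + -217 + -13.348 = -263.16 kJ/kg
Q = ṁ·Δh = 3.301 kg/s × -263.16 kJ/kg = -868.68 kJ/s
|Q| = 868.68 kW = 3127.3 MJ/h

Q_c = 3130 MJ/h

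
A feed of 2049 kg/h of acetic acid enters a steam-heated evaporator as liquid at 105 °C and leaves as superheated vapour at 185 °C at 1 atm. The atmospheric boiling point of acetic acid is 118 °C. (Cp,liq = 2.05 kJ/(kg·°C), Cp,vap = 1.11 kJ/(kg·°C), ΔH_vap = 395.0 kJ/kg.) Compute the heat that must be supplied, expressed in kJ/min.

liquid 105→118 °C: 26.65 kJ/kg
vaporisation at 118 °C: 395 kJ/kg
vapour 118→185 °C: 74.37 kJ/kg
Δh = 26.65 + 395 + 74.37 = 496.02 kJ/kg
Q = ṁ·Δh = 2049 kg/h × 496.02 kJ/kg = 1.0163e+06 kJ/h
|Q| = 282.32 kW = 16939 kJ/min

Q = 16900 kJ/min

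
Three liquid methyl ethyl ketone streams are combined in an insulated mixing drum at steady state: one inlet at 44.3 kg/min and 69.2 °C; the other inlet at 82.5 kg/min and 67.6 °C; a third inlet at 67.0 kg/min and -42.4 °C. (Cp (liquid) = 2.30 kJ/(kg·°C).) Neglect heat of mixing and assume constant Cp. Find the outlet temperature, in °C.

T_out = 29.9 °C

Adiabatic, steady state ⇒ Σ ṁᵢCp,ᵢ(T_out − Tᵢ) = 0
T_out = Σ ṁᵢCp,ᵢTᵢ / Σ ṁᵢCp,ᵢ
      = 13344 / 445.74 = 29.937 °C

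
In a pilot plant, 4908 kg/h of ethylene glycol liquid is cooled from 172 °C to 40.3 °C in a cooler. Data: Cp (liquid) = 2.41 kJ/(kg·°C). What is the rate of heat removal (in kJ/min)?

Q_c = 26000 kJ/min

Q = ṁ·Cp·ΔT = 4908 × 2.41 × (40.3 − 172) = -1.5578e+06 kJ/h
Converting: 1.5578e+06 / 3600 s = 432.72 kW
Cooling duty = 25963 kJ/min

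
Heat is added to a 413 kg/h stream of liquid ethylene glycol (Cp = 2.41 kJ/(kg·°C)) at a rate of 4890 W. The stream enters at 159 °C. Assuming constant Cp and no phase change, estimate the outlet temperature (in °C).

Q = 4890 W = 17604 kJ/h
ΔT = Q/(ṁ·Cp) = 17604/(413×2.41) = 17.687 K
T_out = 159 + 17.687 = 176.69 °C

T_out = 177 °C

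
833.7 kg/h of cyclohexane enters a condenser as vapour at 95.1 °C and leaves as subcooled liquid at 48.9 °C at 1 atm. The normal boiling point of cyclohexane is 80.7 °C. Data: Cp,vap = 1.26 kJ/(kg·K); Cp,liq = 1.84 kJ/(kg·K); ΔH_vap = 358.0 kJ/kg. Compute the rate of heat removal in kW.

vapour 95.1→80.7 °C: -18.144 kJ/kg
condensation at 80.7 °C: -358 kJ/kg
liquid 80.7→48.9 °C: -58.512 kJ/kg
Δh = -18.144 + -358 + -58.512 = -434.66 kJ/kg
Q = ṁ·Δh = 833.7 kg/h × -434.66 kJ/kg = -362370 kJ/h
|Q| = 100.66 kW

Q_c = 101 kW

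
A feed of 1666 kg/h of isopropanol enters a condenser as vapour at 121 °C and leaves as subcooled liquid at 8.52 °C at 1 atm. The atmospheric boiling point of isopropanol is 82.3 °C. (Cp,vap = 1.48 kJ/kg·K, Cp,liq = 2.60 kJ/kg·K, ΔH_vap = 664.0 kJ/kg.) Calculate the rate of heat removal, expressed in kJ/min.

Q_c = 25400 kJ/min

vapour 121→82.3 °C: -57.276 kJ/kg
condensation at 82.3 °C: -664 kJ/kg
liquid 82.3→8.52 °C: -191.83 kJ/kg
Δh = -57.276 + -664 + -191.83 = -913.1 kJ/kg
Q = ṁ·Δh = 1666 kg/h × -913.1 kJ/kg = -1.5212e+06 kJ/h
|Q| = 422.56 kW = 25354 kJ/min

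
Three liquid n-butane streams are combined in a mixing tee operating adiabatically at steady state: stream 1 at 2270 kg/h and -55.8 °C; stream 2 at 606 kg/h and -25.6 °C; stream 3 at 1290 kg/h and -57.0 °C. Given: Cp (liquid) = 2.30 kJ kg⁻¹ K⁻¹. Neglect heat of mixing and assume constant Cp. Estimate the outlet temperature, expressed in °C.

Adiabatic, steady state ⇒ Σ ṁᵢCp,ᵢ(T_out − Tᵢ) = 0
T_out = Σ ṁᵢCp,ᵢTᵢ / Σ ṁᵢCp,ᵢ
      = -496130 / 9581.8 = -51.779 °C

T_out = -51.8 °C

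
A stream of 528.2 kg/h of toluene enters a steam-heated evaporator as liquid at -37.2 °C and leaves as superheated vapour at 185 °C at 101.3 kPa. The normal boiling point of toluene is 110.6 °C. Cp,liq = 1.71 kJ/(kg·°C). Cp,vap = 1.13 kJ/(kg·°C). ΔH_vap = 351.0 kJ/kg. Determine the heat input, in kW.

liquid -37.2→110.6 °C: 252.74 kJ/kg
vaporisation at 110.6 °C: 351 kJ/kg
vapour 110.6→185 °C: 84.072 kJ/kg
Δh = 252.74 + 351 + 84.072 = 687.81 kJ/kg
Q = ṁ·Δh = 528.2 kg/h × 687.81 kJ/kg = 363300 kJ/h
|Q| = 100.92 kW

Q = 101 kW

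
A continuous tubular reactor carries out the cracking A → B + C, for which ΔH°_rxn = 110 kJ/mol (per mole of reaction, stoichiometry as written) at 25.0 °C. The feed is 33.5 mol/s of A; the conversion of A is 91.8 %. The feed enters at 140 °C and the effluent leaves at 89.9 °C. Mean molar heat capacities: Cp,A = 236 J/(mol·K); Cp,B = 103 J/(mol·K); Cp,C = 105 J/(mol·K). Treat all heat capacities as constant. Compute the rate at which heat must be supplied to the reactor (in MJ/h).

Extent of reaction ξ = 0.918 × 33.5 = 30.753 mol/s
Reaction term: ξ·ΔH°_rxn = 30.753 × 110 = 3382.8 kJ/s
Sensible, feed 140→25 °C: -909.19 kJ/s
Outlet flows (mol/s): A 2.747, B 30.753, C 30.753
Sensible, products 25→89.9 °C: 457.22 kJ/s
Q = ΔH = 2930.9 kJ/s = 2930.9 kW
Heat supplied = 10551 MJ/h

Q_in = 10600 MJ/h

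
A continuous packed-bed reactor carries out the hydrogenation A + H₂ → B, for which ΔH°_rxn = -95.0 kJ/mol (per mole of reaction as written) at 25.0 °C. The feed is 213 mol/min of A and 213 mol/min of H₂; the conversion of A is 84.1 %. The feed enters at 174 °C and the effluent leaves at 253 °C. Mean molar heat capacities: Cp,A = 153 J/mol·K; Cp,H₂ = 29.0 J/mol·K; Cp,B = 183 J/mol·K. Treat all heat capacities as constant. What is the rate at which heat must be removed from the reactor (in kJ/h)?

Extent of reaction ξ = 0.841 × 213 = 179.13 mol/min
Reaction term: ξ·ΔH°_rxn = 179.13 × -95.0 = -17018 kJ/min
Sensible, feed 174→25 °C: -5776.1 kJ/min
Outlet flows (mol/min): A 33.867, H₂ 33.867, B 179.13
Sensible, products 25→253 °C: 8879.5 kJ/min
Q = ΔH = -13914 kJ/min = -231.9 kW
Heat removed = 834860 kJ/h

Q_out = 835000 kJ/h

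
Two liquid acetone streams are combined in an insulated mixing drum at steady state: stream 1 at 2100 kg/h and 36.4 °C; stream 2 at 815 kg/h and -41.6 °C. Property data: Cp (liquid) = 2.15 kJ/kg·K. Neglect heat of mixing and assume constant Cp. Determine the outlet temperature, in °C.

Adiabatic, steady state ⇒ Σ ṁᵢCp,ᵢ(T_out − Tᵢ) = 0
Σ ṁᵢCp,ᵢTᵢ = 2100×2.15×36.4 + 815×2.15×-41.6 = 91452
Σ ṁᵢCp,ᵢ = 2100×2.15 + 815×2.15 = 6267.2
T_out = 91452 / 6267.2 = 14.592 °C

T_out = 14.6 °C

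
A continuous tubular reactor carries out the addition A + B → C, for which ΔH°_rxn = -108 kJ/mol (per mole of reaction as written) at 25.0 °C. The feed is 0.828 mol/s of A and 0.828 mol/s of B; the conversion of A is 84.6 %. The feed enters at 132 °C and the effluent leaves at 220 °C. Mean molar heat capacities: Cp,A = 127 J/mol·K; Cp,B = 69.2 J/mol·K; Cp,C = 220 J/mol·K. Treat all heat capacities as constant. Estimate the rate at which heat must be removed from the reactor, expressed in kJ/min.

Extent of reaction ξ = 0.846 × 0.828 = 0.70049 mol/s
Reaction term: ξ·ΔH°_rxn = 0.70049 × -108 = -75.653 kJ/s
Sensible, feed 132→25 °C: -17.383 kJ/s
Outlet flows (mol/s): A 0.12751, B 0.12751, C 0.70049
Sensible, products 25→220 °C: 34.929 kJ/s
Q = ΔH = -58.106 kJ/s = -58.106 kW
Heat removed = 3486.3 kJ/min

Q_out = 3490 kJ/min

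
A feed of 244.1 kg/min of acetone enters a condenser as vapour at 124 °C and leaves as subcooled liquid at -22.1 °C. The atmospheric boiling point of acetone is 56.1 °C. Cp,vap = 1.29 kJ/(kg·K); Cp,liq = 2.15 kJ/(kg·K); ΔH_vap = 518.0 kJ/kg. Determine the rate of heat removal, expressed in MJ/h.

vapour 124→56.1 °C: -87.591 kJ/kg
condensation at 56.1 °C: -518 kJ/kg
liquid 56.1→-22.1 °C: -168.13 kJ/kg
Δh = -87.591 + -518 + -168.13 = -773.72 kJ/kg
Q = ṁ·Δh = 244.1 kg/min × -773.72 kJ/kg = -188870 kJ/min
|Q| = 3147.8 kW = 11332 MJ/h

Q_c = 11300 MJ/h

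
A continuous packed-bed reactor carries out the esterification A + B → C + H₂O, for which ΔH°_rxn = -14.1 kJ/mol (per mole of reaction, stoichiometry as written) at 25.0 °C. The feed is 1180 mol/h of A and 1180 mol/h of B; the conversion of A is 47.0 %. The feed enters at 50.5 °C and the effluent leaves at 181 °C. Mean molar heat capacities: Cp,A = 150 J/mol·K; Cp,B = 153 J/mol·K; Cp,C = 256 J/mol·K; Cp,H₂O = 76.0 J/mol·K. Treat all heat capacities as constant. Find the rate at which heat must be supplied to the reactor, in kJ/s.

Extent of reaction ξ = 0.470 × 1180 = 554.6 mol/h
Reaction term: ξ·ΔH°_rxn = 554.6 × -14.1 = -7819.9 kJ/h
Sensible, feed 50.5→25 °C: -9117.3 kJ/h
Outlet flows (mol/h): A 625.4, B 625.4, C 554.6, H₂O 554.6
Sensible, products 25→181 °C: 58285 kJ/h
Q = ΔH = 41348 kJ/h = 11.486 kW
Heat supplied = 11.486 kJ/s

Q_in = 11.5 kJ/s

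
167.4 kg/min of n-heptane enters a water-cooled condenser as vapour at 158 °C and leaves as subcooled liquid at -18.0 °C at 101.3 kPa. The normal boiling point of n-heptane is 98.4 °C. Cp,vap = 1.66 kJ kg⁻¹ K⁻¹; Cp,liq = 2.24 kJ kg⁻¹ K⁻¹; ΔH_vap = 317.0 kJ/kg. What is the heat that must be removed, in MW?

vapour 158→98.4 °C: -98.936 kJ/kg
condensation at 98.4 °C: -317 kJ/kg
liquid 98.4→-18.0 °C: -260.74 kJ/kg
Δh = -98.936 + -317 + -260.74 = -676.67 kJ/kg
Q = ṁ·Δh = 167.4 kg/min × -676.67 kJ/kg = -113270 kJ/min
|Q| = 1887.9 kW = 1.8879 MW

Q_c = 1.89 MW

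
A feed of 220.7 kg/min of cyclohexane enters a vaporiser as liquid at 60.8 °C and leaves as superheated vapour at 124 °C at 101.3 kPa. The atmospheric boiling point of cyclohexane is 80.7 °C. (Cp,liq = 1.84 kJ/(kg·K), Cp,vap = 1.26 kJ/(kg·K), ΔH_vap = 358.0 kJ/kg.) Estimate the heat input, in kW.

Q = 1650 kW

liquid 60.8→80.7 °C: 36.616 kJ/kg
vaporisation at 80.7 °C: 358 kJ/kg
vapour 80.7→124 °C: 54.558 kJ/kg
Δh = 36.616 + 358 + 54.558 = 449.17 kJ/kg
Q = ṁ·Δh = 220.7 kg/min × 449.17 kJ/kg = 99133 kJ/min
|Q| = 1652.2 kW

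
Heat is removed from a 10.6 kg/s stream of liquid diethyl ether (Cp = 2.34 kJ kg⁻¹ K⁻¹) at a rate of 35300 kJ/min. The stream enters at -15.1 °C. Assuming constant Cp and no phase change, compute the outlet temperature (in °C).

T_out = -38.8 °C

Q = 35300 kJ/min = 588.33 kJ/s
ΔT = Q/(ṁ·Cp) = 588.33/(10.6×2.34) = 23.719 K
T_out = -15.1 − 23.719 = -38.819 °C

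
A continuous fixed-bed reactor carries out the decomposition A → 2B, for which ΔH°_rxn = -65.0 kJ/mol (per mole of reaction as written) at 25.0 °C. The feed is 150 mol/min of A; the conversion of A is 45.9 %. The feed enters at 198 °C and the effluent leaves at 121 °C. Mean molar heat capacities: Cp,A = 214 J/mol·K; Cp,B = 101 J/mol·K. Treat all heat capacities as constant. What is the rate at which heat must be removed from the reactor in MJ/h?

Extent of reaction ξ = 0.459 × 150 = 68.85 mol/min
Reaction term: ξ·ΔH°_rxn = 68.85 × -65.0 = -4475.3 kJ/min
Sensible, feed 198→25 °C: -5553.3 kJ/min
Outlet flows (mol/min): A 81.15, B 137.7
Sensible, products 25→121 °C: 3002.3 kJ/min
Q = ΔH = -7026.3 kJ/min = -117.1 kW
Heat removed = 421.58 MJ/h

Q_out = 422 MJ/h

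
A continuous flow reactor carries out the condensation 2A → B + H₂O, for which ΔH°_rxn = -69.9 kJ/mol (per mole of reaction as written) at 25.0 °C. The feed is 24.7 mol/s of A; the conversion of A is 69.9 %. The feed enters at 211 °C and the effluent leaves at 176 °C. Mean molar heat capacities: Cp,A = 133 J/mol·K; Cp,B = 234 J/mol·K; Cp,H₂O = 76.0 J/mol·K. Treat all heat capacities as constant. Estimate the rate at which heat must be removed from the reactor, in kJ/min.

Extent of reaction ξ = 0.699 × 24.7 / 2 = 8.6326 mol/s
Reaction term: ξ·ΔH°_rxn = 8.6326 × -69.9 = -603.42 kJ/s
Sensible, feed 211→25 °C: -611.03 kJ/s
Outlet flows (mol/s): A 7.4347, B 8.6326, H₂O 8.6326
Sensible, products 25→176 °C: 553.41 kJ/s
Q = ΔH = -661.05 kJ/s = -661.05 kW
Heat removed = 39663 kJ/min

Q_out = 39700 kJ/min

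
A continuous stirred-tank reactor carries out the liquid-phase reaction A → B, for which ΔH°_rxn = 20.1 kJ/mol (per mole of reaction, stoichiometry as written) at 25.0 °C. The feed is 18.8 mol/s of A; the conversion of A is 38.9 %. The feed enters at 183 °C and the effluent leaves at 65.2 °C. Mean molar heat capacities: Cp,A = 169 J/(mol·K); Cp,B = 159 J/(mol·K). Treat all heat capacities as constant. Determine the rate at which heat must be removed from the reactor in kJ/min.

Q_out = 13800 kJ/min

Extent of reaction ξ = 0.389 × 18.8 = 7.3132 mol/s
Reaction term: ξ·ΔH°_rxn = 7.3132 × 20.1 = 147 kJ/s
Sensible, feed 183→25 °C: -502 kJ/s
Outlet flows (mol/s): A 11.487, B 7.3132
Sensible, products 25→65.2 °C: 124.78 kJ/s
Q = ΔH = -230.22 kJ/s = -230.22 kW
Heat removed = 13813 kJ/min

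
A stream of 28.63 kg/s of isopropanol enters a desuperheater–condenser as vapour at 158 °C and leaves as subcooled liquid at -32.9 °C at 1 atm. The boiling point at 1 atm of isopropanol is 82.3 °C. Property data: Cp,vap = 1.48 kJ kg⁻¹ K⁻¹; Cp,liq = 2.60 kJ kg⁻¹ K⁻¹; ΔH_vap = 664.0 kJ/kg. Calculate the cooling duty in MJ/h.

vapour 158→82.3 °C: -112.04 kJ/kg
condensation at 82.3 °C: -664 kJ/kg
liquid 82.3→-32.9 °C: -299.52 kJ/kg
Δh = -112.04 + -664 + -299.52 = -1075.6 kJ/kg
Q = ṁ·Δh = 28.63 kg/s × -1075.6 kJ/kg = -30793 kJ/s
|Q| = 30793 kW = 110860 MJ/h

Q_c = 111000 MJ/h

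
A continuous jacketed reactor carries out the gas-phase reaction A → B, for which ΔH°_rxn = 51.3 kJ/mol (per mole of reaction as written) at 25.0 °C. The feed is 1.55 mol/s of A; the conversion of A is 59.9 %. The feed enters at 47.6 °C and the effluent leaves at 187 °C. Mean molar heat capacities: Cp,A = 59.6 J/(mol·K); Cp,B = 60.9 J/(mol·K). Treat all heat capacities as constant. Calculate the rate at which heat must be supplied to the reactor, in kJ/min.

Extent of reaction ξ = 0.599 × 1.55 = 0.92845 mol/s
Reaction term: ξ·ΔH°_rxn = 0.92845 × 51.3 = 47.629 kJ/s
Sensible, feed 47.6→25 °C: -2.0878 kJ/s
Outlet flows (mol/s): A 0.62155, B 0.92845
Sensible, products 25→187 °C: 15.161 kJ/s
Q = ΔH = 60.703 kJ/s = 60.703 kW
Heat supplied = 3642.2 kJ/min

Q_in = 3640 kJ/min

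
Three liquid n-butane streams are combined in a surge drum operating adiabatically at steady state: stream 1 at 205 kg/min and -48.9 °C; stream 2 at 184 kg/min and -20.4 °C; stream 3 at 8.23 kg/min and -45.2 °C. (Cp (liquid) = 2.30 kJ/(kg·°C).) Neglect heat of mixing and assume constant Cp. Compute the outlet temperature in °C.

T_out = -35.6 °C

Adiabatic, steady state ⇒ Σ ṁᵢCp,ᵢ(T_out − Tᵢ) = 0
Σ ṁᵢCp,ᵢTᵢ = 205×2.30×-48.9 + 184×2.30×-20.4 + 8.23×2.30×-45.2 = -32545
Σ ṁᵢCp,ᵢ = 205×2.30 + 184×2.30 + 8.23×2.30 = 913.63
T_out = -32545 / 913.63 = -35.622 °C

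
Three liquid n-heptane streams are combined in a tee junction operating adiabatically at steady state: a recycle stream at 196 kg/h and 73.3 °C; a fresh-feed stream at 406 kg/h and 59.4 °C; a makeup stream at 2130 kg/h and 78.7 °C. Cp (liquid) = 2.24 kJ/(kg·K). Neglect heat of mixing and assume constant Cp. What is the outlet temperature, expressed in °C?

T_out = 75.4 °C

Energy balance with Q = 0: Σ ṁᵢCp,ᵢ(T_out − Tᵢ) = 0
T_out = Σ ṁᵢCp,ᵢTᵢ / Σ ṁᵢCp,ᵢ
      = 461700 / 6119.7 = 75.444 °C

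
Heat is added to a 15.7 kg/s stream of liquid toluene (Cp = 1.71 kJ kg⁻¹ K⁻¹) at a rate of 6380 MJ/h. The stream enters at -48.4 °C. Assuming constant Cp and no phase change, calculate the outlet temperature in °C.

Q = 6380 MJ/h = 1772.2 kJ/s
ΔT = Q/(ṁ·Cp) = 1772.2/(15.7×1.71) = 66.012 K
T_out = -48.4 + 66.012 = 17.612 °C

T_out = 17.6 °C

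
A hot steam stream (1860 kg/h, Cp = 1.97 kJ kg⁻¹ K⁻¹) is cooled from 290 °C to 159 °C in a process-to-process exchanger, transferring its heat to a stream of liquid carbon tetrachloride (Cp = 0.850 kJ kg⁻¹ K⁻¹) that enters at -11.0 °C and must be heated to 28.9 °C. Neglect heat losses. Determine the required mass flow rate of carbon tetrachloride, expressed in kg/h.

ṁ_c = 14200 kg/h

Heat released by hot stream: Q = 1860 × 1.97 × (290 − 159) = 480010 kJ/h
Energy balance on cold side (adiabatic exchanger): Q = ṁ_c·Cp_c·(T_c,out − T_c,in)
ṁ_c = 480010 / [0.850 × (28.9 − -11.0)] = 14153 kg/h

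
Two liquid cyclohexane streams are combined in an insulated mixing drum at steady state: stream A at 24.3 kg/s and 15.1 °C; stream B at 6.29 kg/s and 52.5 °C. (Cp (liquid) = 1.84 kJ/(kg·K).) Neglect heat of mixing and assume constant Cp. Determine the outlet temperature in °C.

No heat crosses the boundary, so H_out = H_in.
Σ ṁᵢCp,ᵢTᵢ = 24.3×1.84×15.1 + 6.29×1.84×52.5 = 1282.8
Σ ṁᵢCp,ᵢ = 24.3×1.84 + 6.29×1.84 = 56.286
T_out = 1282.8 / 56.286 = 22.79 °C

T_out = 22.8 °C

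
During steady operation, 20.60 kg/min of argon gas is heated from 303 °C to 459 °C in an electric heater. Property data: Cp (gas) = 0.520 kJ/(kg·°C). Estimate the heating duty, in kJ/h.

Q = 100000 kJ/h

Q = ṁ·Cp·ΔT = 20.60 × 0.520 × (459 − 303) = 1671.1 kJ/min
Converting: 1671.1 / 60 s = 27.851 kW
Heating duty = 100260 kJ/h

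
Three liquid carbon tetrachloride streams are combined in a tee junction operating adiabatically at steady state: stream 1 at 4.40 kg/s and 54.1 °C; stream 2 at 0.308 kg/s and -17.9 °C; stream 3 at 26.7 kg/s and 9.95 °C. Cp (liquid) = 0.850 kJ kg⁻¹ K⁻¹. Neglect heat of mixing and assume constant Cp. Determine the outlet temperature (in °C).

T_out = 15.9 °C

Energy balance with Q = 0: Σ ṁᵢCp,ᵢ(T_out − Tᵢ) = 0
Σ ṁᵢCp,ᵢTᵢ = 4.40×0.850×54.1 + 0.308×0.850×-17.9 + 26.7×0.850×9.95 = 423.46
Σ ṁᵢCp,ᵢ = 4.40×0.850 + 0.308×0.850 + 26.7×0.850 = 26.697
T_out = 423.46 / 26.697 = 15.862 °C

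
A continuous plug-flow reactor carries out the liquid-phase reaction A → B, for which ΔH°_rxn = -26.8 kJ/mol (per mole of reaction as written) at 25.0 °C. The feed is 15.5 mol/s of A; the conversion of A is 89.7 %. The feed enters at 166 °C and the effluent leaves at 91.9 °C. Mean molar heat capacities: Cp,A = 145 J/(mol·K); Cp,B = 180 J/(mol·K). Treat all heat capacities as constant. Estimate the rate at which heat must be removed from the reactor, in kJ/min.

Q_out = 30400 kJ/min

Extent of reaction ξ = 0.897 × 15.5 = 13.904 mol/s
Reaction term: ξ·ΔH°_rxn = 13.904 × -26.8 = -372.61 kJ/s
Sensible, feed 166→25 °C: -316.9 kJ/s
Outlet flows (mol/s): A 1.5965, B 13.904
Sensible, products 25→91.9 °C: 182.91 kJ/s
Q = ΔH = -506.6 kJ/s = -506.6 kW
Heat removed = 30396 kJ/min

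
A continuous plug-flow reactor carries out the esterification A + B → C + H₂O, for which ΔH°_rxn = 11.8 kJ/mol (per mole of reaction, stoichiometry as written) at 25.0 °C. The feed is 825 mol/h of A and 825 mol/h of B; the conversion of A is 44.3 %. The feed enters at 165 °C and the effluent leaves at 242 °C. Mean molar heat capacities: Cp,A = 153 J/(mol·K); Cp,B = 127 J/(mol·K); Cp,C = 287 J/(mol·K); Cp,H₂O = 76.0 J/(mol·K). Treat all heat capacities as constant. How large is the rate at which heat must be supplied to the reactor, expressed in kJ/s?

Extent of reaction ξ = 0.443 × 825 = 365.48 mol/h
Reaction term: ξ·ΔH°_rxn = 365.48 × 11.8 = 4312.6 kJ/h
Sensible, feed 165→25 °C: -32340 kJ/h
Outlet flows (mol/h): A 459.52, B 459.52, C 365.48, H₂O 365.48
Sensible, products 25→242 °C: 56710 kJ/h
Q = ΔH = 28682 kJ/h = 7.9673 kW
Heat supplied = 7.9673 kJ/s

Q_in = 7.97 kJ/s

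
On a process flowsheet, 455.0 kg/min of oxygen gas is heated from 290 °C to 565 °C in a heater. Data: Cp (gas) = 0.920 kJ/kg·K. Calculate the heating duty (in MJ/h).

Q = 6910 MJ/h

Q = ṁ·Cp·ΔT = 455.0 × 0.920 × (565 − 290) = 115120 kJ/min
Converting: 115120 / 60 s = 1918.6 kW
Heating duty = 6906.9 MJ/h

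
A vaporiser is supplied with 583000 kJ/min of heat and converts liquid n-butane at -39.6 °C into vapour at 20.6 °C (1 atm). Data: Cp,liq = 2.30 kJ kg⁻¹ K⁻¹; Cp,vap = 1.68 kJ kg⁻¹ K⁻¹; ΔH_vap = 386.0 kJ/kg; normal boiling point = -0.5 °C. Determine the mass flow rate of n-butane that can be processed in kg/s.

ṁ = 19.0 kg/s

Δh = 2.30×(-0.5−-39.6) + 386.0 + 1.68×(20.6−-0.5) = 511.38 kJ/kg
Q = 583000 kJ/min = 9716.7 kJ/s = 9716.7 kJ/s
ṁ = Q/Δh = 9716.7 / 511.38 = 19.001 kg/s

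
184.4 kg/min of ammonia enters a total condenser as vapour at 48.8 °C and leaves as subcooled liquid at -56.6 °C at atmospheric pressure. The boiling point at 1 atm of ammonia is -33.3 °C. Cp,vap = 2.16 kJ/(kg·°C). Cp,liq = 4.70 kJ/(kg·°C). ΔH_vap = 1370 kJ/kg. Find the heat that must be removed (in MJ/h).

Q_c = 18300 MJ/h

vapour 48.8→-33.3 °C: -177.34 kJ/kg
condensation at -33.3 °C: -1370 kJ/kg
liquid -33.3→-56.6 °C: -109.51 kJ/kg
Δh = -177.34 + -1370 + -109.51 = -1656.8 kJ/kg
Q = ṁ·Δh = 184.4 kg/min × -1656.8 kJ/kg = -305520 kJ/min
|Q| = 5092 kW = 18331 MJ/h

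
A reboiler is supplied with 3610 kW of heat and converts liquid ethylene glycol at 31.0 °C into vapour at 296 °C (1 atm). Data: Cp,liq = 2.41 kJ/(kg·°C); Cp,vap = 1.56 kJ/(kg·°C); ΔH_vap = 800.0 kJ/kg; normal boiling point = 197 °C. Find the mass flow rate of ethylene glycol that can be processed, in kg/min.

Δh = 2.41×(197−31.0) + 800.0 + 1.56×(296−197) = 1354.5 kJ/kg
Q = 3610 kW = 3610 kJ/s = 216600 kJ/min
ṁ = Q/Δh = 216600 / 1354.5 = 159.91 kg/min

ṁ = 160 kg/min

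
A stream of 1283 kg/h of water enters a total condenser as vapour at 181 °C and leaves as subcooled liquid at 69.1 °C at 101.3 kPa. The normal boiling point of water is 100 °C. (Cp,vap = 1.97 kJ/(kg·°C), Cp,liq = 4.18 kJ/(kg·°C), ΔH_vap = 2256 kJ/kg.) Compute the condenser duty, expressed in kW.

Q_c = 907 kW

vapour 181→100 °C: -159.57 kJ/kg
condensation at 100 °C: -2256 kJ/kg
liquid 100→69.1 °C: -129.16 kJ/kg
Δh = -159.57 + -2256 + -129.16 = -2544.7 kJ/kg
Q = ṁ·Δh = 1283 kg/h × -2544.7 kJ/kg = -3.2649e+06 kJ/h
|Q| = 906.91 kW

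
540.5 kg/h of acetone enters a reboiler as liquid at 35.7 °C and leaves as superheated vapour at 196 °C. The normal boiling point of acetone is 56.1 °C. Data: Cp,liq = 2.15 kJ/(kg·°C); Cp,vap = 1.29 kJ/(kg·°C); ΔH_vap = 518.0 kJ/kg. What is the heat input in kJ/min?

Q = 6690 kJ/min

liquid 35.7→56.1 °C: 43.86 kJ/kg
vaporisation at 56.1 °C: 518 kJ/kg
vapour 56.1→196 °C: 180.47 kJ/kg
Δh = 43.86 + 518 + 180.47 = 742.33 kJ/kg
Q = ṁ·Δh = 540.5 kg/h × 742.33 kJ/kg = 401230 kJ/h
|Q| = 111.45 kW = 6687.2 kJ/min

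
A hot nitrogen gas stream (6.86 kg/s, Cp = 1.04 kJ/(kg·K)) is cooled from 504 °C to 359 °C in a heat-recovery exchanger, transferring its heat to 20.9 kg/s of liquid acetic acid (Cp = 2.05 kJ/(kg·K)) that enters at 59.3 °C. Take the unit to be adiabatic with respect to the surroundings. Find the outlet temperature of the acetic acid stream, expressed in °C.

Heat released by hot stream: Q = 6.86 × 1.04 × (504 − 359) = 1034.5 kJ/s
Energy balance on cold side (adiabatic exchanger): Q = ṁ_c·Cp_c·(T_c,out − T_c,in)
T_c,out = 59.3 + 1034.5/(20.9 × 2.05) = 83.445 °C

T_c,out = 83.4 °C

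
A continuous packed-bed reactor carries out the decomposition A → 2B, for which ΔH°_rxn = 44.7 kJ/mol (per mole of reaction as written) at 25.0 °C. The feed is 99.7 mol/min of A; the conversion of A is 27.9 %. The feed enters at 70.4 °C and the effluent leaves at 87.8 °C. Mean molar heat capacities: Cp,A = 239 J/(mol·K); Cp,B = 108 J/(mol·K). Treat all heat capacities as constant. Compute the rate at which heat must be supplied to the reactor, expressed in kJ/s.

Extent of reaction ξ = 0.279 × 99.7 = 27.816 mol/min
Reaction term: ξ·ΔH°_rxn = 27.816 × 44.7 = 1243.4 kJ/min
Sensible, feed 70.4→25 °C: -1081.8 kJ/min
Outlet flows (mol/min): A 71.884, B 55.633
Sensible, products 25→87.8 °C: 1456.2 kJ/min
Q = ΔH = 1617.8 kJ/min = 26.964 kW
Heat supplied = 26.964 kJ/s

Q_in = 27.0 kJ/s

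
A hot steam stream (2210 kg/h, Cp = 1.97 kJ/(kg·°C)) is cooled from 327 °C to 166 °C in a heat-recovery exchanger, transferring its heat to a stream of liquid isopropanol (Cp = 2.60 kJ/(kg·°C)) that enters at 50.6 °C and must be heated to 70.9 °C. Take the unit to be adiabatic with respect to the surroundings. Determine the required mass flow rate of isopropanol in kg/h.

Heat released by hot stream: Q = 2210 × 1.97 × (327 − 166) = 700950 kJ/h
Energy balance on cold side (adiabatic exchanger): Q = ṁ_c·Cp_c·(T_c,out − T_c,in)
ṁ_c = 700950 / [2.60 × (70.9 − 50.6)] = 13281 kg/h

ṁ_c = 13300 kg/h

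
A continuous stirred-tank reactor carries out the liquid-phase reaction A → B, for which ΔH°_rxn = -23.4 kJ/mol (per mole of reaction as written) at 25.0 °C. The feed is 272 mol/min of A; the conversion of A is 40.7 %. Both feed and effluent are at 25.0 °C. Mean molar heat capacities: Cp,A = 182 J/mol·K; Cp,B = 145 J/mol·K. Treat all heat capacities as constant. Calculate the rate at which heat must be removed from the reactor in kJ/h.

Q_out = 155000 kJ/h

Extent of reaction ξ = 0.407 × 272 = 110.7 mol/min
Reaction term: ξ·ΔH°_rxn = 110.7 × -23.4 = -2590.5 kJ/min
Q = ΔH = -2590.5 kJ/min = -43.175 kW
Heat removed = 155430 kJ/h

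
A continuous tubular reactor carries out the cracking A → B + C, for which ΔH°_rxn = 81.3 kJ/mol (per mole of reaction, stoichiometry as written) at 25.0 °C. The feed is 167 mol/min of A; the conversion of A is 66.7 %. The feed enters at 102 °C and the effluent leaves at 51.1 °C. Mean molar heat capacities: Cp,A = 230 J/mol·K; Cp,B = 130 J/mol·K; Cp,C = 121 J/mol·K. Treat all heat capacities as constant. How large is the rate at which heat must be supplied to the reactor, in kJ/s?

Extent of reaction ξ = 0.667 × 167 = 111.39 mol/min
Reaction term: ξ·ΔH°_rxn = 111.39 × 81.3 = 9055.9 kJ/min
Sensible, feed 102→25 °C: -2957.6 kJ/min
Outlet flows (mol/min): A 55.611, B 111.39, C 111.39
Sensible, products 25→51.1 °C: 1063.6 kJ/min
Q = ΔH = 7161.9 kJ/min = 119.37 kW
Heat supplied = 119.37 kJ/s

Q_in = 119 kJ/s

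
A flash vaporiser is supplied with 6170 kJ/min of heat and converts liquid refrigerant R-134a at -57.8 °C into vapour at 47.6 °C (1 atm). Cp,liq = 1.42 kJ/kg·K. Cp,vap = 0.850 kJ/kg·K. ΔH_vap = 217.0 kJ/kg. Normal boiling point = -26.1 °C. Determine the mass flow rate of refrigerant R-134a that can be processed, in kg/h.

ṁ = 1140 kg/h

Δh = 1.42×(-26.1−-57.8) + 217.0 + 0.850×(47.6−-26.1) = 324.66 kJ/kg
Q = 6170 kJ/min = 102.83 kJ/s = 370200 kJ/h
ṁ = Q/Δh = 370200 / 324.66 = 1140.3 kg/h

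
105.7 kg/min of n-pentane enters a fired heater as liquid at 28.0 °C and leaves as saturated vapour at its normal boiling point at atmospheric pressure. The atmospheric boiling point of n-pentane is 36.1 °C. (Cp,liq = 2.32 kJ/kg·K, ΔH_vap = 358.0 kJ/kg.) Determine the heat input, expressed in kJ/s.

liquid 28.0→36.1 °C: 18.792 kJ/kg
vaporisation at 36.1 °C: 358 kJ/kg
Δh = 18.792 + 358 = 376.79 kJ/kg
Q = ṁ·Δh = 105.7 kg/min × 376.79 kJ/kg = 39827 kJ/min
|Q| = 663.78 kW

Q = 664 kJ/s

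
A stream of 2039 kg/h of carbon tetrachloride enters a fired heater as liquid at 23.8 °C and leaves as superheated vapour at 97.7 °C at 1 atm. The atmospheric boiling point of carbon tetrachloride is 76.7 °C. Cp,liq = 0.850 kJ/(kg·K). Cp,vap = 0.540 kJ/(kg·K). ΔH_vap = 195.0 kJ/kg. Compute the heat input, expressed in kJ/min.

liquid 23.8→76.7 °C: 44.965 kJ/kg
vaporisation at 76.7 °C: 195 kJ/kg
vapour 76.7→97.7 °C: 11.34 kJ/kg
Δh = 44.965 + 195 + 11.34 = 251.31 kJ/kg
Q = ṁ·Δh = 2039 kg/h × 251.31 kJ/kg = 512410 kJ/h
|Q| = 142.34 kW = 8540.2 kJ/min

Q = 8540 kJ/min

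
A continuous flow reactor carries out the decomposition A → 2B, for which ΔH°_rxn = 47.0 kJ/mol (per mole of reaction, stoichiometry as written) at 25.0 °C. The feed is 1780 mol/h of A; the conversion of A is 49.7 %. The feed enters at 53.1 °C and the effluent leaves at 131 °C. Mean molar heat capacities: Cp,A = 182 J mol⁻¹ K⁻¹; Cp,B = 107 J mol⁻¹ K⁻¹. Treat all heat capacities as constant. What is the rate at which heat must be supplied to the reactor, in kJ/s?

Extent of reaction ξ = 0.497 × 1780 = 884.66 mol/h
Reaction term: ξ·ΔH°_rxn = 884.66 × 47.0 = 41579 kJ/h
Sensible, feed 53.1→25 °C: -9103.3 kJ/h
Outlet flows (mol/h): A 895.34, B 1769.3
Sensible, products 25→131 °C: 37341 kJ/h
Q = ΔH = 69816 kJ/h = 19.393 kW
Heat supplied = 19.393 kJ/s

Q_in = 19.4 kJ/s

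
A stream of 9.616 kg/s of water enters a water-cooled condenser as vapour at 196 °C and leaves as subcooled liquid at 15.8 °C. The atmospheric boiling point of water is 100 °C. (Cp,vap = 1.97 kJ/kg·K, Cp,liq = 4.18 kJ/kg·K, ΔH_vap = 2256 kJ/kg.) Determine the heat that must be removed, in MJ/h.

Q_c = 96800 MJ/h

vapour 196→100 °C: -189.12 kJ/kg
condensation at 100 °C: -2256 kJ/kg
liquid 100→15.8 °C: -351.96 kJ/kg
Δh = -189.12 + -2256 + -351.96 = -2797.1 kJ/kg
Q = ṁ·Δh = 9.616 kg/s × -2797.1 kJ/kg = -26897 kJ/s
|Q| = 26897 kW = 96828 MJ/h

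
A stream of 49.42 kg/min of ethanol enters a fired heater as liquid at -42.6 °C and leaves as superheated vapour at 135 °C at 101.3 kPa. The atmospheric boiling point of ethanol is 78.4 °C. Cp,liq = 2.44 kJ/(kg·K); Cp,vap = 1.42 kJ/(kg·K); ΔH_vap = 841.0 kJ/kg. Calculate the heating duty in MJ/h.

liquid -42.6→78.4 °C: 295.24 kJ/kg
vaporisation at 78.4 °C: 841 kJ/kg
vapour 78.4→135 °C: 80.372 kJ/kg
Δh = 295.24 + 841 + 80.372 = 1216.6 kJ/kg
Q = ṁ·Δh = 49.42 kg/min × 1216.6 kJ/kg = 60125 kJ/min
|Q| = 1002.1 kW = 3607.5 MJ/h

Q = 3610 MJ/h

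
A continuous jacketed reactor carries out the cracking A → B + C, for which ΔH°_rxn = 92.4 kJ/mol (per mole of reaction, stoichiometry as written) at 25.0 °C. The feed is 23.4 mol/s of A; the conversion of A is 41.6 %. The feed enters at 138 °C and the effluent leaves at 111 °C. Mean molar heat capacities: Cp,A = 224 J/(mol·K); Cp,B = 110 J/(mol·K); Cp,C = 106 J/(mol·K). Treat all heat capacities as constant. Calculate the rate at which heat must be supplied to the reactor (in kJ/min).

Q_in = 45100 kJ/min

Extent of reaction ξ = 0.416 × 23.4 = 9.7344 mol/s
Reaction term: ξ·ΔH°_rxn = 9.7344 × 92.4 = 899.46 kJ/s
Sensible, feed 138→25 °C: -592.3 kJ/s
Outlet flows (mol/s): A 13.666, B 9.7344, C 9.7344
Sensible, products 25→111 °C: 444.08 kJ/s
Q = ΔH = 751.24 kJ/s = 751.24 kW
Heat supplied = 45074 kJ/min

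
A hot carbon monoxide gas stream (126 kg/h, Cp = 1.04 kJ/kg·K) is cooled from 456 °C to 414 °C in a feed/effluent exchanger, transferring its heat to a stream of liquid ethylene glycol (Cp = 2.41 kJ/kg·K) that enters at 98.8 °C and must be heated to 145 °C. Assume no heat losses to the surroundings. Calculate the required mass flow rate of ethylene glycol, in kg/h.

ṁ_c = 49.4 kg/h

Heat released by hot stream: Q = 126 × 1.04 × (456 − 414) = 5503.7 kJ/h
Energy balance on cold side (adiabatic exchanger): Q = ṁ_c·Cp_c·(T_c,out − T_c,in)
ṁ_c = 5503.7 / [2.41 × (145 − 98.8)] = 49.43 kg/h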